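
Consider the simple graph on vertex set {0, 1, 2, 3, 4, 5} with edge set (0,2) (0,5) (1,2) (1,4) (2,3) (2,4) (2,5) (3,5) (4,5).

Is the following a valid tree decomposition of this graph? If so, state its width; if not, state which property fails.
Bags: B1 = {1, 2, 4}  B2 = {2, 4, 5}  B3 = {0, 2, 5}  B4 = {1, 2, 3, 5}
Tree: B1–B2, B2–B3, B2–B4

A tree decomposition must satisfy three properties: every vertex lies in some bag; for every edge, both endpoints lie together in some bag; and for every vertex, the bags containing it form a connected subtree. Here bags containing vertex 1 are not connected in the tree, so the decomposition is invalid.

No — bags containing vertex 1 are not connected in the tree.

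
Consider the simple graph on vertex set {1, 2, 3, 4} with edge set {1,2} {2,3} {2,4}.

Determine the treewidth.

1

A width-1 tree decomposition is:
Bags: B1 = {1, 2}  B2 = {2, 4}  B3 = {2, 3}
Tree: B1–B2, B2–B3
Every bag has size at most 2, so the width is 2 − 1 = 1 and tw(G) ≤ 1. Since G has at least one edge (e.g. 1–2), it is not an edgeless graph, so tw(G) ≥ 1. Combining the bounds, tw(G) = 1.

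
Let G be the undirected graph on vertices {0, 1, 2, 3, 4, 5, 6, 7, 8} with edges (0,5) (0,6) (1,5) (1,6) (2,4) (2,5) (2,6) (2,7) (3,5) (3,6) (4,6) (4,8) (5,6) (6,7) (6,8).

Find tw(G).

A width-2 tree decomposition is:
Bags: B1 = {2, 5, 6}  B2 = {3, 5, 6}  B3 = {2, 6, 7}  B4 = {1, 5, 6}  B5 = {2, 4, 6}  B6 = {4, 6, 8}  B7 = {0, 5, 6}
Tree: B1–B2, B1–B3, B2–B4, B1–B5, B5–B6, B1–B7
Each bag holds 3 vertices, so the decomposition has width 2, which upper-bounds the treewidth. For the lower bound, the 3 vertices {4, 6, 8} are pairwise adjacent, and any tree decomposition puts a clique entirely inside one bag — forcing width ≥ 2. Therefore the treewidth is 2.

2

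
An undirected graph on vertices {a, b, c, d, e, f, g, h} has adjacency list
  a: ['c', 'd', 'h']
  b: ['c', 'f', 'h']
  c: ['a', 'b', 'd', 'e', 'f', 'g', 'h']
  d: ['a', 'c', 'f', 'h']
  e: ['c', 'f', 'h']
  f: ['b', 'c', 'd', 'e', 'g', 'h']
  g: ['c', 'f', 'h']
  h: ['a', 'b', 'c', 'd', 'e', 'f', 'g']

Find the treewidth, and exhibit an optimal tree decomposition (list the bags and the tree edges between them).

Treewidth 3.
One optimal decomposition is:
Bags: B1 = {c, d, f, h}  B2 = {c, e, f, h}  B3 = {b, c, f, h}  B4 = {a, c, d, h}  B5 = {c, f, g, h}
Tree: B1–B2, B1–B3, B1–B4, B3–B5

Every bag has size at most 4, so the width is 4 − 1 = 3 and tw(G) ≤ 3. For the lower bound, the 4 vertices {a, c, d, h} are pairwise adjacent, and any tree decomposition puts a clique entirely inside one bag — forcing width ≥ 3. The upper and lower bounds meet at 3, so that is the treewidth.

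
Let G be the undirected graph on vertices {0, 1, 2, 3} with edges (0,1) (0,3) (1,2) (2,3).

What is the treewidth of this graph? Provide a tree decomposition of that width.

Each bag holds 3 vertices, so the decomposition has width 2, which upper-bounds the treewidth. For the lower bound, G contains the cycle 0–1–2–3–0, so G is not a forest; only forests have treewidth ≤ 1, hence tw(G) ≥ 2. Therefore the treewidth is 2.

Treewidth 2.
One such decomposition:
Bags: B1 = {0, 1, 2}  B2 = {0, 2, 3}
Tree: B1–B2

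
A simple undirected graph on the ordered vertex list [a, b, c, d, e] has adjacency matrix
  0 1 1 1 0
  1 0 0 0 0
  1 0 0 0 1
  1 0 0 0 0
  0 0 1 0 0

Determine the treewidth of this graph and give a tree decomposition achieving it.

Treewidth 1.
Bags: B1 = {a, c}  B2 = {a, b}  B3 = {c, e}  B4 = {a, d}
Tree: B1–B2, B1–B3, B2–B4

Each bag holds 2 vertices, so the decomposition has width 1, which upper-bounds the treewidth. Since G has at least one edge (e.g. c–a), it is not an edgeless graph, so tw(G) ≥ 1. Hence tw(G) = 1 exactly.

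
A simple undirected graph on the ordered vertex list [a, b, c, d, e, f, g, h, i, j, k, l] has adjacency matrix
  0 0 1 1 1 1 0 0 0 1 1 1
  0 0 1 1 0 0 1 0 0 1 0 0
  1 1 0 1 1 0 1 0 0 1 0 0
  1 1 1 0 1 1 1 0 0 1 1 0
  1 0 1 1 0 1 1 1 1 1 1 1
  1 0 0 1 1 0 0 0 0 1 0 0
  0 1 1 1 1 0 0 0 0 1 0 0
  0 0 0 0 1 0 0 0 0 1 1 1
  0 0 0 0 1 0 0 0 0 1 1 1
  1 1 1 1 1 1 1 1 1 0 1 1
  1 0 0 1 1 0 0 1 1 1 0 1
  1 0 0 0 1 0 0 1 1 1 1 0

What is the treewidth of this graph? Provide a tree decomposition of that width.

Treewidth 4.
One such decomposition:
Bags: B1 = {e, i, j, k, l}  B2 = {a, e, j, k, l}  B3 = {a, d, e, j, k}  B4 = {a, d, e, f, j}  B5 = {e, h, j, k, l}  B6 = {a, c, d, e, j}  B7 = {c, d, e, g, j}  B8 = {b, c, d, g, j}
Tree: B1–B2, B2–B3, B3–B4, B1–B5, B4–B6, B6–B7, B7–B8

The largest bag has 5 vertices, giving width 4; this decomposition certifies tw(G) ≤ 4. On the other hand G contains the 5-clique {c, d, e, g, j}. A clique must lie in a single bag of any decomposition, so no decomposition can have width below 4. Therefore the treewidth is 4.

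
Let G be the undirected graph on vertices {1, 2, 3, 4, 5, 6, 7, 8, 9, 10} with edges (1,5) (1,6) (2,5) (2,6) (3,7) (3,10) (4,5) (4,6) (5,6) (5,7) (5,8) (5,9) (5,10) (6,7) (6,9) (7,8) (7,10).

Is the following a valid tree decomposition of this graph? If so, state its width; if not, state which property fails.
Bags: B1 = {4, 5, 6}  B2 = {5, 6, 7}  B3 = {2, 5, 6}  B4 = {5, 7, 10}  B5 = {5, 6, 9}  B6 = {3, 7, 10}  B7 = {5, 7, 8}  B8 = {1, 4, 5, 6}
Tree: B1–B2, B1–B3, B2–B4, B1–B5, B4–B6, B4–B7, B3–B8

No — bags containing vertex 4 are not connected in the tree.

A tree decomposition must satisfy three properties: every vertex lies in some bag; for every edge, both endpoints lie together in some bag; and for every vertex, the bags containing it form a connected subtree. Here bags containing vertex 4 are not connected in the tree, so the decomposition is invalid.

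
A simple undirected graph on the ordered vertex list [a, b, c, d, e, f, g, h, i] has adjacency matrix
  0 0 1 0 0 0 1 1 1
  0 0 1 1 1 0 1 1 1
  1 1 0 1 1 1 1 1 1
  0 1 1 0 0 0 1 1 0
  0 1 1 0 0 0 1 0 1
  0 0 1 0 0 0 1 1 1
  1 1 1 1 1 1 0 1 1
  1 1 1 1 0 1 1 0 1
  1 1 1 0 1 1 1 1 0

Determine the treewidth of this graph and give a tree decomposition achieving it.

Every bag has size at most 5, so the width is 5 − 1 = 4 and tw(G) ≤ 4. For the lower bound, the 5 vertices {b, c, e, g, i} are pairwise adjacent, and any tree decomposition puts a clique entirely inside one bag — forcing width ≥ 4. The upper and lower bounds meet at 4, so that is the treewidth.

Treewidth 4.
One optimal decomposition is:
Bags: B1 = {b, c, g, h, i}  B2 = {a, c, g, h, i}  B3 = {b, c, e, g, i}  B4 = {b, c, d, g, h}  B5 = {c, f, g, h, i}
Tree: B1–B2, B1–B3, B1–B4, B2–B5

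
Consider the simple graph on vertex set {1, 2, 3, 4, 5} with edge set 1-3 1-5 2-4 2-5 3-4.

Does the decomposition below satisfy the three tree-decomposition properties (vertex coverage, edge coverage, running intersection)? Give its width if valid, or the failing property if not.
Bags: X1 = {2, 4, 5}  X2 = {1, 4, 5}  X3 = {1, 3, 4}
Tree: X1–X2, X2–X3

Vertex coverage: the bags together contain {1, 2, 3, 4, 5}, the full vertex set. Edge coverage: each edge of G has both endpoints in at least one bag. Running intersection: for every vertex, the bags containing it form a connected subtree. All three properties hold, so this is a valid tree decomposition of width max|bag| − 1 = 2, and hence tw(G) ≤ 2.

Yes; width 2.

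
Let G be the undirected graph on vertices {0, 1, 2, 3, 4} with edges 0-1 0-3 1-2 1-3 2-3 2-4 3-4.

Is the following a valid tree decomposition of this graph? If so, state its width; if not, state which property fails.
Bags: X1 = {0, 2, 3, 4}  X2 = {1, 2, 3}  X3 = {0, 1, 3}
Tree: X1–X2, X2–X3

A tree decomposition must satisfy three properties: every vertex lies in some bag; for every edge, both endpoints lie together in some bag; and for every vertex, the bags containing it form a connected subtree. Here bags containing vertex 0 are not connected in the tree, so the decomposition is invalid.

No — bags containing vertex 0 are not connected in the tree.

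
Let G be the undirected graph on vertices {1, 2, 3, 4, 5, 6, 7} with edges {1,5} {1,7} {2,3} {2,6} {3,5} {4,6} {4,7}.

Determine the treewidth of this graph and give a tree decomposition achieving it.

Treewidth 2.
One such decomposition:
Bags: B1 = {1, 4, 7}  B2 = {1, 4, 5}  B3 = {3, 4, 5}  B4 = {2, 3, 4}  B5 = {2, 4, 6}
Tree: B1–B2, B2–B3, B3–B4, B4–B5

Each bag holds 3 vertices, so the decomposition has width 2, which upper-bounds the treewidth. For the lower bound, G contains the cycle 4–7–1–5–3–2–6–4, so G is not a forest; only forests have treewidth ≤ 1, hence tw(G) ≥ 2. The upper and lower bounds meet at 2, so that is the treewidth.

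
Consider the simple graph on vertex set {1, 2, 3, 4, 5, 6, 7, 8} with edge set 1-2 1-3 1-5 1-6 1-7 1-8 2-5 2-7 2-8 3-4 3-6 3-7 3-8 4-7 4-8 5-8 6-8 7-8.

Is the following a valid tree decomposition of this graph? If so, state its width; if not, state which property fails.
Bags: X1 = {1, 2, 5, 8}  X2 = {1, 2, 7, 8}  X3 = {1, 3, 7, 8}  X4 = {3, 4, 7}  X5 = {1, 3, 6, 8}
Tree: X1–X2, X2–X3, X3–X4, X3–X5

A tree decomposition must satisfy three properties: every vertex lies in some bag; for every edge, both endpoints lie together in some bag; and for every vertex, the bags containing it form a connected subtree. Here edge (8,4) lies in no bag, so the decomposition is invalid.

No — edge (8,4) lies in no bag.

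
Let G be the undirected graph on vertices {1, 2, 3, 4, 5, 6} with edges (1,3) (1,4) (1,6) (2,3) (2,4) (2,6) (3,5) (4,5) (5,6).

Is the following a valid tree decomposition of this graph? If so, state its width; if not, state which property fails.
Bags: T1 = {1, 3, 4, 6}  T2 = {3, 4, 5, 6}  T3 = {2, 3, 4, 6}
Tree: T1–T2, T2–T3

Checking the three conditions: (i) the bags cover all of {1, 2, 3, 4, 5, 6}; (ii) for each edge, some bag contains both endpoints; (iii) the bags containing any fixed vertex form a subtree. All hold, so the decomposition is valid with width 4 − 1 = 3.

Yes; width 3.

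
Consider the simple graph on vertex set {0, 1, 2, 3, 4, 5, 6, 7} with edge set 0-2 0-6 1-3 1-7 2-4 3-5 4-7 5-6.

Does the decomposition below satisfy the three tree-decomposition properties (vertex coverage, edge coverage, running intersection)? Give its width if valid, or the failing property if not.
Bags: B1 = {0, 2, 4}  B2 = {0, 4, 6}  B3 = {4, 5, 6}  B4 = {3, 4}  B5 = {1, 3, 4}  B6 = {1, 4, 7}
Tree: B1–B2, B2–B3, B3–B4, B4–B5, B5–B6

No — edge (5,3) lies in no bag.

A tree decomposition must satisfy three properties: every vertex lies in some bag; for every edge, both endpoints lie together in some bag; and for every vertex, the bags containing it form a connected subtree. Here edge (5,3) lies in no bag, so the decomposition is invalid.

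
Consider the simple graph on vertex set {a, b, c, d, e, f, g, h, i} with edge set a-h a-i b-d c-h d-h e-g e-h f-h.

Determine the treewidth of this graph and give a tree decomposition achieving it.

The largest bag has 2 vertices, giving width 1; this decomposition certifies tw(G) ≤ 1. Since G has at least one edge (e.g. e–h), it is not an edgeless graph, so tw(G) ≥ 1. Hence tw(G) = 1 exactly.

Treewidth 1.
Bags: B1 = {e, h}  B2 = {d, h}  B3 = {f, h}  B4 = {e, g}  B5 = {c, h}  B6 = {a, h}  B7 = {b, d}  B8 = {a, i}
Tree: B1–B2, B1–B3, B1–B4, B3–B5, B1–B6, B2–B7, B6–B8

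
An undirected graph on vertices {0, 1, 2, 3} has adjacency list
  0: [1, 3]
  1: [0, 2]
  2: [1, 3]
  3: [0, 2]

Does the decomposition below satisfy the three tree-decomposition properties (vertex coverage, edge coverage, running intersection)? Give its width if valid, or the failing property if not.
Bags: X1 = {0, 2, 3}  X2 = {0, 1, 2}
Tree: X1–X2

Yes; width 2.

Every vertex of G appears in some bag (union = {0, 1, 2, 3}); every edge is covered by a bag; and for each vertex v the set of bags containing v is connected in the bag tree. The decomposition is therefore valid. The largest bag has 3 vertices, so the width is 2.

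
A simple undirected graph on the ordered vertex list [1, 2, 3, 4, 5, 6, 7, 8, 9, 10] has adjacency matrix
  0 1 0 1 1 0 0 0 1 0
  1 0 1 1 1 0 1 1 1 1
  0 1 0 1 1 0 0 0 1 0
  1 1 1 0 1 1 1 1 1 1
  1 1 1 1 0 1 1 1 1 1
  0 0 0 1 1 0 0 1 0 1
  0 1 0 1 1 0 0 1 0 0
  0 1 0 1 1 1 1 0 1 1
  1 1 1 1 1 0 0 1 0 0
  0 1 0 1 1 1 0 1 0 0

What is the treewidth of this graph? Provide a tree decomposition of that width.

The largest bag has 5 vertices, giving width 4; this decomposition certifies tw(G) ≤ 4. On the other hand G contains the 5-clique {2, 4, 5, 8, 9}. A clique must lie in a single bag of any decomposition, so no decomposition can have width below 4. Combining the bounds, tw(G) = 4.

Treewidth 4.
One optimal decomposition is:
Bags: B1 = {2, 4, 5, 8, 10}  B2 = {4, 5, 6, 8, 10}  B3 = {2, 4, 5, 8, 9}  B4 = {2, 4, 5, 7, 8}  B5 = {1, 2, 4, 5, 9}  B6 = {2, 3, 4, 5, 9}
Tree: B1–B2, B1–B3, B1–B4, B3–B5, B3–B6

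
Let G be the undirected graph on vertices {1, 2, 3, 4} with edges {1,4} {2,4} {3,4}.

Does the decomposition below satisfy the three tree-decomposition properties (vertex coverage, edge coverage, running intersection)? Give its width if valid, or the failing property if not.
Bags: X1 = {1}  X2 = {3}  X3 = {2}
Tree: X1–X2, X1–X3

A tree decomposition must satisfy three properties: every vertex lies in some bag; for every edge, both endpoints lie together in some bag; and for every vertex, the bags containing it form a connected subtree. Here vertex 4 appears in no bag, so the decomposition is invalid.

No — vertex 4 appears in no bag.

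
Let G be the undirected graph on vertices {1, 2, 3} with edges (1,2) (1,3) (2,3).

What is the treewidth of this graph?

2

A width-2 tree decomposition is:
Bags: B1 = {1, 2, 3}
Tree: (single bag)
A single bag containing all 3 vertices is trivially a valid decomposition of width 2. On the other hand G contains the 3-clique {1, 2, 3}. A clique must lie in a single bag of any decomposition, so no decomposition can have width below 2. Therefore the treewidth is 2.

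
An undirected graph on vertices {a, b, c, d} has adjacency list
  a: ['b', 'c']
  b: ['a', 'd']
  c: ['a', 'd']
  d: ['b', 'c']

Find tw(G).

A width-2 tree decomposition is:
Bags: B1 = {a, b, c}  B2 = {b, c, d}
Tree: B1–B2
Every bag has size at most 3, so the width is 3 − 1 = 2 and tw(G) ≤ 2. For the lower bound, G contains the cycle c–a–b–d–c, so G is not a forest; only forests have treewidth ≤ 1, hence tw(G) ≥ 2. Hence tw(G) = 2 exactly.

2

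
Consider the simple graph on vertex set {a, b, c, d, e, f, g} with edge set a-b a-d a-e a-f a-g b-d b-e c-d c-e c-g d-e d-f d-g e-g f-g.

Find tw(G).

A width-3 tree decomposition is:
Bags: B1 = {c, d, e, g}  B2 = {a, d, e, g}  B3 = {a, d, f, g}  B4 = {a, b, d, e}
Tree: B1–B2, B2–B3, B2–B4
Every bag has size at most 4, so the width is 4 − 1 = 3 and tw(G) ≤ 3. For the lower bound, the 4 vertices {c, d, e, g} are pairwise adjacent, and any tree decomposition puts a clique entirely inside one bag — forcing width ≥ 3. Hence tw(G) = 3 exactly.

3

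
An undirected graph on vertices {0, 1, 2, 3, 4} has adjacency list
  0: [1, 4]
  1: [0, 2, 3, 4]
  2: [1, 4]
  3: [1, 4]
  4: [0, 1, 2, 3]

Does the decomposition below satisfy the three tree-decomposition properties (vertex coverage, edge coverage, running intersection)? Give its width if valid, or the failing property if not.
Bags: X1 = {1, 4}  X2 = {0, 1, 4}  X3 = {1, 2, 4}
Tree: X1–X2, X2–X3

No — vertex 3 appears in no bag.

A tree decomposition must satisfy three properties: every vertex lies in some bag; for every edge, both endpoints lie together in some bag; and for every vertex, the bags containing it form a connected subtree. Here vertex 3 appears in no bag, so the decomposition is invalid.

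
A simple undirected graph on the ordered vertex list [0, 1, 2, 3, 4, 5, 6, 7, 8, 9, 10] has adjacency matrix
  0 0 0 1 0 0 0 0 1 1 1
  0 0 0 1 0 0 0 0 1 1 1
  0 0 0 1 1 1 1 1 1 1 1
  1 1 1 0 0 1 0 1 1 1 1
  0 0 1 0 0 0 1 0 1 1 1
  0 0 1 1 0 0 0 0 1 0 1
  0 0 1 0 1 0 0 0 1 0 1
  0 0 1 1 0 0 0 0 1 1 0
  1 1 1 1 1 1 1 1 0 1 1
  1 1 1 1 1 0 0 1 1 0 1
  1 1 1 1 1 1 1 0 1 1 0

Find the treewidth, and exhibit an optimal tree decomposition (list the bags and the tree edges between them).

Treewidth 4.
One such decomposition:
Bags: B1 = {2, 3, 8, 9, 10}  B2 = {2, 4, 8, 9, 10}  B3 = {2, 3, 5, 8, 10}  B4 = {2, 3, 7, 8, 9}  B5 = {2, 4, 6, 8, 10}  B6 = {1, 3, 8, 9, 10}  B7 = {0, 3, 8, 9, 10}
Tree: B1–B2, B1–B3, B1–B4, B2–B5, B1–B6, B1–B7

The largest bag has 5 vertices, giving width 4; this decomposition certifies tw(G) ≤ 4. On the other hand G contains the 5-clique {0, 3, 8, 9, 10}. A clique must lie in a single bag of any decomposition, so no decomposition can have width below 4. Hence tw(G) = 4 exactly.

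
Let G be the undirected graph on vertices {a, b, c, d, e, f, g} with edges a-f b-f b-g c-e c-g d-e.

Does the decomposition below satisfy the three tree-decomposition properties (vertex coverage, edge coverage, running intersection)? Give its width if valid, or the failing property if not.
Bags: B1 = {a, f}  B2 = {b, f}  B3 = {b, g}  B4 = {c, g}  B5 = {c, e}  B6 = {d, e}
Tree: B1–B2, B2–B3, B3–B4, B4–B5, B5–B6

Yes; width 1.

Vertex coverage: the bags together contain {a, b, c, d, e, f, g}, the full vertex set. Edge coverage: each edge of G has both endpoints in at least one bag. Running intersection: for every vertex, the bags containing it form a connected subtree. All three properties hold, so this is a valid tree decomposition of width max|bag| − 1 = 1, and hence tw(G) ≤ 1.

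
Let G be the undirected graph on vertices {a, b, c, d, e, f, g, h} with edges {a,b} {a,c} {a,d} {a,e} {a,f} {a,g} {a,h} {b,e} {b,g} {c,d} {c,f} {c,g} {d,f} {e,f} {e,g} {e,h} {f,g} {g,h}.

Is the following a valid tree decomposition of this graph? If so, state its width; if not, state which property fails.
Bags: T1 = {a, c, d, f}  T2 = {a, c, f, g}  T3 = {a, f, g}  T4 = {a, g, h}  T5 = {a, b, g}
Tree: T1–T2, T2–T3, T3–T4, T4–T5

A tree decomposition must satisfy three properties: every vertex lies in some bag; for every edge, both endpoints lie together in some bag; and for every vertex, the bags containing it form a connected subtree. Here vertex e appears in no bag, so the decomposition is invalid.

No — vertex e appears in no bag.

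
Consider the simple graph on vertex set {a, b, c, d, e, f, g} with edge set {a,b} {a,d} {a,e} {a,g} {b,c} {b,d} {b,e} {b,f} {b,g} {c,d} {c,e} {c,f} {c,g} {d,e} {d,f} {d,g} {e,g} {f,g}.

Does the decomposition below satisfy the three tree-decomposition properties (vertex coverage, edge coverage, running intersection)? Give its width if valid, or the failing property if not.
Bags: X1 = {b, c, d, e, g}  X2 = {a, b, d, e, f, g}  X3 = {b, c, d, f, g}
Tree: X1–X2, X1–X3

No — bags containing vertex f are not connected in the tree.

A tree decomposition must satisfy three properties: every vertex lies in some bag; for every edge, both endpoints lie together in some bag; and for every vertex, the bags containing it form a connected subtree. Here bags containing vertex f are not connected in the tree, so the decomposition is invalid.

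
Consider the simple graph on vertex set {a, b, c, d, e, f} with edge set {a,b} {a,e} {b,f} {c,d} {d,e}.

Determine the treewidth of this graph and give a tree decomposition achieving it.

Treewidth 1.
Bags: B1 = {c, d}  B2 = {d, e}  B3 = {a, e}  B4 = {a, b}  B5 = {b, f}
Tree: B1–B2, B2–B3, B3–B4, B4–B5

Each bag holds 2 vertices, so the decomposition has width 1, which upper-bounds the treewidth. G has an edge, so its treewidth is at least 1. The upper and lower bounds meet at 1, so that is the treewidth.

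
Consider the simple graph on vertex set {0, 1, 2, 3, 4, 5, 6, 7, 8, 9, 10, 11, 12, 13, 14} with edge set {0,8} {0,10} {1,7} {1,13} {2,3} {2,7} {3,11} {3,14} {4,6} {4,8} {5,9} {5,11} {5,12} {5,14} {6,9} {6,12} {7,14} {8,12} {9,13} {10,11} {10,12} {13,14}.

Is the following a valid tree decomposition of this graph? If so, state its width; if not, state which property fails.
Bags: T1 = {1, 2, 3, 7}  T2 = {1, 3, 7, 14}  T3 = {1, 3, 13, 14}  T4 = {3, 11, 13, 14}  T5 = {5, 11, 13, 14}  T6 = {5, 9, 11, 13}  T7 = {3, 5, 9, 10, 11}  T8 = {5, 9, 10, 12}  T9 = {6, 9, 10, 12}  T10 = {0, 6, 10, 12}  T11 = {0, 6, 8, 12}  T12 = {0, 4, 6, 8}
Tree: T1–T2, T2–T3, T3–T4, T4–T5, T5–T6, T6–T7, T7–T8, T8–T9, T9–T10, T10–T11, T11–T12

A tree decomposition must satisfy three properties: every vertex lies in some bag; for every edge, both endpoints lie together in some bag; and for every vertex, the bags containing it form a connected subtree. Here bags containing vertex 3 are not connected in the tree, so the decomposition is invalid.

No — bags containing vertex 3 are not connected in the tree.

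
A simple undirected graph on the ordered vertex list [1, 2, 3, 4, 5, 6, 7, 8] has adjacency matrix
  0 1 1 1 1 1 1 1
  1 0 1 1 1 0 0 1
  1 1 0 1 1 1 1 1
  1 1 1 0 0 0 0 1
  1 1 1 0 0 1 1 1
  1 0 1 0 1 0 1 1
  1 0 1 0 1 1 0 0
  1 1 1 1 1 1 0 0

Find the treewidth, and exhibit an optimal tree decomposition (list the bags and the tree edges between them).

Treewidth 4.
Bags: B1 = {1, 3, 5, 6, 7}  B2 = {1, 3, 5, 6, 8}  B3 = {1, 2, 3, 5, 8}  B4 = {1, 2, 3, 4, 8}
Tree: B1–B2, B2–B3, B3–B4

The largest bag has 5 vertices, giving width 4; this decomposition certifies tw(G) ≤ 4. Conversely, {1, 2, 3, 4, 8} is a clique of size 5, and the vertices of any clique must share a bag in every tree decomposition; so some bag has ≥ 5 vertices and tw(G) ≥ 4. The upper and lower bounds meet at 4, so that is the treewidth.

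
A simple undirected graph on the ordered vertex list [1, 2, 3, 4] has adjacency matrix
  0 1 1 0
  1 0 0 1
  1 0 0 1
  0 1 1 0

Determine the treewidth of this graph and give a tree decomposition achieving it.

Treewidth 2.
One optimal decomposition is:
Bags: B1 = {2, 3, 4}  B2 = {1, 2, 3}
Tree: B1–B2

Every bag has size at most 3, so the width is 3 − 1 = 2 and tw(G) ≤ 2. Since 3–4–2–1–3 is a cycle in G, G is not acyclic. Forests are exactly the graphs of treewidth ≤ 1, so tw(G) ≥ 2. The upper and lower bounds meet at 2, so that is the treewidth.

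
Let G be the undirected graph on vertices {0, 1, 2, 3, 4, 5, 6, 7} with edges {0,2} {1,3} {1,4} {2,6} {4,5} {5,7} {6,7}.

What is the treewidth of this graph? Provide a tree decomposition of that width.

Each bag holds 2 vertices, so the decomposition has width 1, which upper-bounds the treewidth. G has an edge, so its treewidth is at least 1. Therefore the treewidth is 1.

Treewidth 1.
One optimal decomposition is:
Bags: B1 = {0, 2}  B2 = {2, 6}  B3 = {6, 7}  B4 = {5, 7}  B5 = {4, 5}  B6 = {1, 4}  B7 = {1, 3}
Tree: B1–B2, B2–B3, B3–B4, B4–B5, B5–B6, B6–B7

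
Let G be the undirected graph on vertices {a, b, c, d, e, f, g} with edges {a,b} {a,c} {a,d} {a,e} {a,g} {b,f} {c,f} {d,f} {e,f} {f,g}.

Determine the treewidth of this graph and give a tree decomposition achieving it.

Each bag holds 3 vertices, so the decomposition has width 2, which upper-bounds the treewidth. The edges f–d–a–c–f form a cycle, so G is not a tree and its treewidth is at least 2. Hence tw(G) = 2 exactly.

Treewidth 2.
Bags: B1 = {a, d, f}  B2 = {a, c, f}  B3 = {a, f, g}  B4 = {a, e, f}  B5 = {a, b, f}
Tree: B1–B2, B2–B3, B3–B4, B4–B5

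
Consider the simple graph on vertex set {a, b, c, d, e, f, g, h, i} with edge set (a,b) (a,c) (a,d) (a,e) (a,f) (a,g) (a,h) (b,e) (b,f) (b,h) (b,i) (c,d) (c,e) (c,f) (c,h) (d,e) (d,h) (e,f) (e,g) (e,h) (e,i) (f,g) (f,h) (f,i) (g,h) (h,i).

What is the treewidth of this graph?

A width-4 tree decomposition is:
Bags: B1 = {b, e, f, h, i}  B2 = {a, b, e, f, h}  B3 = {a, c, e, f, h}  B4 = {a, e, f, g, h}  B5 = {a, c, d, e, h}
Tree: B1–B2, B2–B3, B2–B4, B3–B5
Every bag has size at most 5, so the width is 5 − 1 = 4 and tw(G) ≤ 4. Conversely, {a, c, d, e, h} is a clique of size 5, and the vertices of any clique must share a bag in every tree decomposition; so some bag has ≥ 5 vertices and tw(G) ≥ 4. The upper and lower bounds meet at 4, so that is the treewidth.

4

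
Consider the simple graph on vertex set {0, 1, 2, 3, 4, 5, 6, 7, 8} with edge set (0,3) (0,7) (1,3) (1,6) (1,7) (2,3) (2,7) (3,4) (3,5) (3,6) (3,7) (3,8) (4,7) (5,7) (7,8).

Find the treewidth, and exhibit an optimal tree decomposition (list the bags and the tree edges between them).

Treewidth 2.
One optimal decomposition is:
Bags: B1 = {1, 3, 7}  B2 = {1, 3, 6}  B3 = {3, 4, 7}  B4 = {3, 7, 8}  B5 = {0, 3, 7}  B6 = {2, 3, 7}  B7 = {3, 5, 7}
Tree: B1–B2, B1–B3, B3–B4, B3–B5, B4–B6, B4–B7

Each bag holds 3 vertices, so the decomposition has width 2, which upper-bounds the treewidth. On the other hand G contains the 3-clique {1, 3, 6}. A clique must lie in a single bag of any decomposition, so no decomposition can have width below 2. Therefore the treewidth is 2.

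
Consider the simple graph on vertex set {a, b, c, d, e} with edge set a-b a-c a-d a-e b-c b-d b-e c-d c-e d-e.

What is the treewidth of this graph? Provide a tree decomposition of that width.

With just one bag of size 5, the width is 5 − 1 = 4, so tw(G) ≤ 4. Conversely, {a, b, c, d, e} is a clique of size 5, and the vertices of any clique must share a bag in every tree decomposition; so some bag has ≥ 5 vertices and tw(G) ≥ 4. Hence tw(G) = 4 exactly.

Treewidth 4.
One optimal decomposition is:
Bags: B1 = {a, b, c, d, e}
Tree: (single bag)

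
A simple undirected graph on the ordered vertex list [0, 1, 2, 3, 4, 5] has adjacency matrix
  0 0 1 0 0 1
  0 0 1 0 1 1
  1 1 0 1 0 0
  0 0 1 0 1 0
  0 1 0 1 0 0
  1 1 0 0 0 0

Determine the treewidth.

A width-2 tree decomposition is:
Bags: B1 = {1, 3, 4}  B2 = {1, 2, 3}  B3 = {1, 2, 5}  B4 = {0, 2, 5}
Tree: B1–B2, B2–B3, B3–B4
Each bag holds 3 vertices, so the decomposition has width 2, which upper-bounds the treewidth. The edges 4–3–2–1–4 form a cycle, so G is not a tree and its treewidth is at least 2. Therefore the treewidth is 2.

2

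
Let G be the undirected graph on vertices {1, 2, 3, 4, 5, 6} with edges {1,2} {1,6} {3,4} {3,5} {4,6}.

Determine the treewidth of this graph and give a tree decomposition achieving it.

Treewidth 1.
Bags: B1 = {3, 5}  B2 = {3, 4}  B3 = {4, 6}  B4 = {1, 6}  B5 = {1, 2}
Tree: B1–B2, B2–B3, B3–B4, B4–B5

Each bag holds 2 vertices, so the decomposition has width 1, which upper-bounds the treewidth. G has an edge, so its treewidth is at least 1. Hence tw(G) = 1 exactly.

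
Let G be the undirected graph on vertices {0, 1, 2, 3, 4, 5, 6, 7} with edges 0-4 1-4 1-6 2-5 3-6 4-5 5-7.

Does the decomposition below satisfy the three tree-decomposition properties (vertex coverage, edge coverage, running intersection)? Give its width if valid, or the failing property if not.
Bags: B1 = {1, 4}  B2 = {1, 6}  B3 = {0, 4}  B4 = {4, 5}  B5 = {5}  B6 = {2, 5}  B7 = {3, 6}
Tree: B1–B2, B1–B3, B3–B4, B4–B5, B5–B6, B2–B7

A tree decomposition must satisfy three properties: every vertex lies in some bag; for every edge, both endpoints lie together in some bag; and for every vertex, the bags containing it form a connected subtree. Here vertex 7 appears in no bag, so the decomposition is invalid.

No — vertex 7 appears in no bag.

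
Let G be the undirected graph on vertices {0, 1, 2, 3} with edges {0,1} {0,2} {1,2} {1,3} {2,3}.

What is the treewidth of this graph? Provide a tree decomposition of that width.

Treewidth 2.
One optimal decomposition is:
Bags: B1 = {0, 1, 2}  B2 = {1, 2, 3}
Tree: B1–B2

Each bag holds 3 vertices, so the decomposition has width 2, which upper-bounds the treewidth. Conversely, {0, 1, 2} is a clique of size 3, and the vertices of any clique must share a bag in every tree decomposition; so some bag has ≥ 3 vertices and tw(G) ≥ 2. Therefore the treewidth is 2.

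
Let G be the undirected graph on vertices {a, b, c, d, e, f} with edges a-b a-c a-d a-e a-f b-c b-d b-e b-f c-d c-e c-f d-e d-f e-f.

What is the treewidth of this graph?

A width-5 tree decomposition is:
Bags: B1 = {a, b, c, d, e, f}
Tree: (single bag)
With just one bag of size 6, the width is 6 − 1 = 5, so tw(G) ≤ 5. For the lower bound, the 6 vertices {a, b, c, d, e, f} are pairwise adjacent, and any tree decomposition puts a clique entirely inside one bag — forcing width ≥ 5. Therefore the treewidth is 5.

5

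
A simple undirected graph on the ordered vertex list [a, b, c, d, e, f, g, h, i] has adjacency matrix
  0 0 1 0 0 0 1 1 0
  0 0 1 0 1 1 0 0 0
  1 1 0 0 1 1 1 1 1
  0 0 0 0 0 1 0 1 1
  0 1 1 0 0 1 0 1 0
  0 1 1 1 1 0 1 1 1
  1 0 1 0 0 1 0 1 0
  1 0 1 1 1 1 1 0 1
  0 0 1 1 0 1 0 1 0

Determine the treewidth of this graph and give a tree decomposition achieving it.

Treewidth 3.
Bags: B1 = {c, f, g, h}  B2 = {c, f, h, i}  B3 = {d, f, h, i}  B4 = {c, e, f, h}  B5 = {a, c, g, h}  B6 = {b, c, e, f}
Tree: B1–B2, B2–B3, B1–B4, B1–B5, B4–B6

Every bag has size at most 4, so the width is 4 − 1 = 3 and tw(G) ≤ 3. For the lower bound, the 4 vertices {a, c, g, h} are pairwise adjacent, and any tree decomposition puts a clique entirely inside one bag — forcing width ≥ 3. Combining the bounds, tw(G) = 3.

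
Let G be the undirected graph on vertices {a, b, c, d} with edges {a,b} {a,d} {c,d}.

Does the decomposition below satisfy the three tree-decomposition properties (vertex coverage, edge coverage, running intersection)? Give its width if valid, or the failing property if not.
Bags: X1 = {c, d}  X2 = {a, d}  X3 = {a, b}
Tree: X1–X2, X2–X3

Yes; width 1.

Checking the three conditions: (i) the bags cover all of {a, b, c, d}; (ii) for each edge, some bag contains both endpoints; (iii) the bags containing any fixed vertex form a subtree. All hold, so the decomposition is valid with width 2 − 1 = 1.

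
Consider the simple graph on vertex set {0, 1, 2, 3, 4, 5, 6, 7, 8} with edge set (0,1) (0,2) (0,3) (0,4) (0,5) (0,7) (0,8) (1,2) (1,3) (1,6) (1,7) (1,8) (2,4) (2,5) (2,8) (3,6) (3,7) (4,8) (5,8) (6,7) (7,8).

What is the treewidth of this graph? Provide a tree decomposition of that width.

Treewidth 3.
One optimal decomposition is:
Bags: B1 = {0, 1, 2, 8}  B2 = {0, 1, 7, 8}  B3 = {0, 1, 3, 7}  B4 = {0, 2, 5, 8}  B5 = {0, 2, 4, 8}  B6 = {1, 3, 6, 7}
Tree: B1–B2, B2–B3, B1–B4, B4–B5, B3–B6

Each bag holds 4 vertices, so the decomposition has width 3, which upper-bounds the treewidth. For the lower bound, the 4 vertices {0, 1, 2, 8} are pairwise adjacent, and any tree decomposition puts a clique entirely inside one bag — forcing width ≥ 3. Therefore the treewidth is 3.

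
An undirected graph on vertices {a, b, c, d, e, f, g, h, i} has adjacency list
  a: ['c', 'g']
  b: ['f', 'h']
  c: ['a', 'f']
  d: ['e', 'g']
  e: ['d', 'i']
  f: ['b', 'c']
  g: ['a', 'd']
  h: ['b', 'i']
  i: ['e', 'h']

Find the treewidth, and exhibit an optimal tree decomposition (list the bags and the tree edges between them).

The largest bag has 3 vertices, giving width 2; this decomposition certifies tw(G) ≤ 2. For the lower bound, G contains the cycle d–g–a–c–f–b–h–i–e–d, so G is not a forest; only forests have treewidth ≤ 1, hence tw(G) ≥ 2. Hence tw(G) = 2 exactly.

Treewidth 2.
One such decomposition:
Bags: B1 = {a, d, g}  B2 = {a, c, d}  B3 = {c, d, f}  B4 = {b, d, f}  B5 = {b, d, h}  B6 = {d, h, i}  B7 = {d, e, i}
Tree: B1–B2, B2–B3, B3–B4, B4–B5, B5–B6, B6–B7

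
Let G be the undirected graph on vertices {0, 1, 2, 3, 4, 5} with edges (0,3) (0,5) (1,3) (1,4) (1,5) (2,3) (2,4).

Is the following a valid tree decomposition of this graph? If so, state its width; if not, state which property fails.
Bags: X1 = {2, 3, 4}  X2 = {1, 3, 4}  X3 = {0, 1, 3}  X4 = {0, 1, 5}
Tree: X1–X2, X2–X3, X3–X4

Vertex coverage: the bags together contain {0, 1, 2, 3, 4, 5}, the full vertex set. Edge coverage: each edge of G has both endpoints in at least one bag. Running intersection: for every vertex, the bags containing it form a connected subtree. All three properties hold, so this is a valid tree decomposition of width max|bag| − 1 = 2, and hence tw(G) ≤ 2.

Yes; width 2.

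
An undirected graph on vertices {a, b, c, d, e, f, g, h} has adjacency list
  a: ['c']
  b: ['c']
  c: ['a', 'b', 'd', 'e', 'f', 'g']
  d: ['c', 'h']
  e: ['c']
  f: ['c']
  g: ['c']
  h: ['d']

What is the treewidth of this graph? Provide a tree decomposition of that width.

The largest bag has 2 vertices, giving width 1; this decomposition certifies tw(G) ≤ 1. Any graph with an edge has treewidth ≥ 1, and G has the edge c–d. Therefore the treewidth is 1.

Treewidth 1.
One optimal decomposition is:
Bags: B1 = {c, d}  B2 = {c, g}  B3 = {c, e}  B4 = {d, h}  B5 = {b, c}  B6 = {c, f}  B7 = {a, c}
Tree: B1–B2, B2–B3, B1–B4, B3–B5, B5–B6, B3–B7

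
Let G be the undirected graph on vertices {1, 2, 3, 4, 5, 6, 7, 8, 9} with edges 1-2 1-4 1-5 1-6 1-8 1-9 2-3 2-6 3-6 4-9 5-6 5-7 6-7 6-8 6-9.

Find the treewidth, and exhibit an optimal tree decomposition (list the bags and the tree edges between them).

Treewidth 2.
One optimal decomposition is:
Bags: B1 = {1, 2, 6}  B2 = {1, 6, 9}  B3 = {1, 5, 6}  B4 = {1, 6, 8}  B5 = {5, 6, 7}  B6 = {1, 4, 9}  B7 = {2, 3, 6}
Tree: B1–B2, B1–B3, B1–B4, B3–B5, B2–B6, B1–B7

Every bag has size at most 3, so the width is 3 − 1 = 2 and tw(G) ≤ 2. Conversely, {1, 4, 9} is a clique of size 3, and the vertices of any clique must share a bag in every tree decomposition; so some bag has ≥ 3 vertices and tw(G) ≥ 2. Therefore the treewidth is 2.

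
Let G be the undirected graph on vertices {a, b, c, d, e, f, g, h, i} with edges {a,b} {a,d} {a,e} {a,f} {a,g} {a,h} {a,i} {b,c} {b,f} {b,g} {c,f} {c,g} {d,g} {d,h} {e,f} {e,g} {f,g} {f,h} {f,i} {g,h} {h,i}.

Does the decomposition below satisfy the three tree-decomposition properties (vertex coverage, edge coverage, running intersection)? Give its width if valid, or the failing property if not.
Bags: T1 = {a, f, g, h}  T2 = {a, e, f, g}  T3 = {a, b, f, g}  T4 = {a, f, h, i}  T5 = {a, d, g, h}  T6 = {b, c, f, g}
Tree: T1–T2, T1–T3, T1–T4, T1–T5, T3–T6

Yes; width 3.

Vertex coverage: the bags together contain {a, b, c, d, e, f, g, h, i}, the full vertex set. Edge coverage: each edge of G has both endpoints in at least one bag. Running intersection: for every vertex, the bags containing it form a connected subtree. All three properties hold, so this is a valid tree decomposition of width max|bag| − 1 = 3, and hence tw(G) ≤ 3.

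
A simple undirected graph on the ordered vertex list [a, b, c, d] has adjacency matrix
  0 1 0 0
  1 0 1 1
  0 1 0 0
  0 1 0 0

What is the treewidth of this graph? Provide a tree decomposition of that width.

Treewidth 1.
One such decomposition:
Bags: B1 = {b, c}  B2 = {b, d}  B3 = {a, b}
Tree: B1–B2, B2–B3

The largest bag has 2 vertices, giving width 1; this decomposition certifies tw(G) ≤ 1. Any graph with an edge has treewidth ≥ 1, and G has the edge b–c. The upper and lower bounds meet at 1, so that is the treewidth.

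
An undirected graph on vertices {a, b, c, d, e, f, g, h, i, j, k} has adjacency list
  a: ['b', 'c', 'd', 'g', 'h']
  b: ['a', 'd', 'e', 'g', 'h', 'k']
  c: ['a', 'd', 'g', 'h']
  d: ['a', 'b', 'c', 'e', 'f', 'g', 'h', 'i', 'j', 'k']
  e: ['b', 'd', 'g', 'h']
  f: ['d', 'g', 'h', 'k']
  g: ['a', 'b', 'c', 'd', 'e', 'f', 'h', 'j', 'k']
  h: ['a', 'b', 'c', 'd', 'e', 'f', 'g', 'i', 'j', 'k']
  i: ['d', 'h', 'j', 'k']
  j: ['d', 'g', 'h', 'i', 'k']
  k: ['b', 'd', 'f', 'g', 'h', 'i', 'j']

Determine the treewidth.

A width-4 tree decomposition is:
Bags: B1 = {b, d, g, h, k}  B2 = {d, g, h, j, k}  B3 = {d, f, g, h, k}  B4 = {d, h, i, j, k}  B5 = {a, b, d, g, h}  B6 = {a, c, d, g, h}  B7 = {b, d, e, g, h}
Tree: B1–B2, B2–B3, B2–B4, B1–B5, B5–B6, B5–B7
The largest bag has 5 vertices, giving width 4; this decomposition certifies tw(G) ≤ 4. Conversely, {b, d, e, g, h} is a clique of size 5, and the vertices of any clique must share a bag in every tree decomposition; so some bag has ≥ 5 vertices and tw(G) ≥ 4. The upper and lower bounds meet at 4, so that is the treewidth.

4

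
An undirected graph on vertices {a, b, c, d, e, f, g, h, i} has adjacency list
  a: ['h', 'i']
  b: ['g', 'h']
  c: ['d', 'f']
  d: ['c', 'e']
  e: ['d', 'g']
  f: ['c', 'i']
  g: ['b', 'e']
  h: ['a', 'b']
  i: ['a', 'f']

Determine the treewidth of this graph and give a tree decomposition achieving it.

Treewidth 2.
One such decomposition:
Bags: B1 = {b, e, g}  B2 = {b, d, e}  B3 = {b, c, d}  B4 = {b, c, f}  B5 = {b, f, i}  B6 = {a, b, i}  B7 = {a, b, h}
Tree: B1–B2, B2–B3, B3–B4, B4–B5, B5–B6, B6–B7

The largest bag has 3 vertices, giving width 2; this decomposition certifies tw(G) ≤ 2. Since b–g–e–d–c–f–i–a–h–b is a cycle in G, G is not acyclic. Forests are exactly the graphs of treewidth ≤ 1, so tw(G) ≥ 2. Hence tw(G) = 2 exactly.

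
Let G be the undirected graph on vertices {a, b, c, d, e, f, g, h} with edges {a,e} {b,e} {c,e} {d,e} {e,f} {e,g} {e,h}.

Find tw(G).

1

A width-1 tree decomposition is:
Bags: B1 = {c, e}  B2 = {b, e}  B3 = {e, h}  B4 = {e, f}  B5 = {d, e}  B6 = {e, g}  B7 = {a, e}
Tree: B1–B2, B1–B3, B2–B4, B3–B5, B5–B6, B2–B7
Each bag holds 2 vertices, so the decomposition has width 1, which upper-bounds the treewidth. Since G has at least one edge (e.g. c–e), it is not an edgeless graph, so tw(G) ≥ 1. Therefore the treewidth is 1.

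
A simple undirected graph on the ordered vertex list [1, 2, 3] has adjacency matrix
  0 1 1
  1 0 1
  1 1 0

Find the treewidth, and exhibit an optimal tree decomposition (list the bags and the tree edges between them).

A single bag containing all 3 vertices is trivially a valid decomposition of width 2. For the lower bound, the 3 vertices {1, 2, 3} are pairwise adjacent, and any tree decomposition puts a clique entirely inside one bag — forcing width ≥ 2. Therefore the treewidth is 2.

Treewidth 2.
Bags: B1 = {1, 2, 3}
Tree: (single bag)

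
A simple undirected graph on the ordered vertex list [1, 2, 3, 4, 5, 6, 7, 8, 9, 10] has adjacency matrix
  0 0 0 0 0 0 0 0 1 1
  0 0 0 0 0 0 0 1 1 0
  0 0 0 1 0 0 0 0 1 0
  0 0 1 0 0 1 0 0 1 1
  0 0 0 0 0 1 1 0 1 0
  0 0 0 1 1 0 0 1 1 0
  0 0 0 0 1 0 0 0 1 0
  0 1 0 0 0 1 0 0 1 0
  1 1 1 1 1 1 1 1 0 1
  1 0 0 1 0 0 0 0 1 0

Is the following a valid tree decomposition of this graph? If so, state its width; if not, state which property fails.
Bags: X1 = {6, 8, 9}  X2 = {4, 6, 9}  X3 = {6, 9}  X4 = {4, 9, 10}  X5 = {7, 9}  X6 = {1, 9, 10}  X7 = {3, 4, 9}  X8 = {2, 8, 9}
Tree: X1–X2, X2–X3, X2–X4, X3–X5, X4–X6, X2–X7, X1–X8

A tree decomposition must satisfy three properties: every vertex lies in some bag; for every edge, both endpoints lie together in some bag; and for every vertex, the bags containing it form a connected subtree. Here vertex 5 appears in no bag, so the decomposition is invalid.

No — vertex 5 appears in no bag.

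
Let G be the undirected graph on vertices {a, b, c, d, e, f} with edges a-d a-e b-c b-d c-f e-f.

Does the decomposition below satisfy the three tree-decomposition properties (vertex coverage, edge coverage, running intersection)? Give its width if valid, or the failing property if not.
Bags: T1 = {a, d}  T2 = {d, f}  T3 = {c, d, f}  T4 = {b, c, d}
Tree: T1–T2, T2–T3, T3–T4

A tree decomposition must satisfy three properties: every vertex lies in some bag; for every edge, both endpoints lie together in some bag; and for every vertex, the bags containing it form a connected subtree. Here vertex e appears in no bag, so the decomposition is invalid.

No — vertex e appears in no bag.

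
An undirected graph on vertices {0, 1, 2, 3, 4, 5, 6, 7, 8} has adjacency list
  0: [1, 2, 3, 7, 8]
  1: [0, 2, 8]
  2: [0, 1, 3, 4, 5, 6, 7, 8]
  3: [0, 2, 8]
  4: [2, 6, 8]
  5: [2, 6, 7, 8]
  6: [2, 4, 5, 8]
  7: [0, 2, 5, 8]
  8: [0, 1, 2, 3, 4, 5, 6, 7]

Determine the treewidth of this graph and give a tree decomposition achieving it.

The largest bag has 4 vertices, giving width 3; this decomposition certifies tw(G) ≤ 3. Conversely, {0, 1, 2, 8} is a clique of size 4, and the vertices of any clique must share a bag in every tree decomposition; so some bag has ≥ 4 vertices and tw(G) ≥ 3. Hence tw(G) = 3 exactly.

Treewidth 3.
One such decomposition:
Bags: B1 = {2, 5, 6, 8}  B2 = {2, 4, 6, 8}  B3 = {2, 5, 7, 8}  B4 = {0, 2, 7, 8}  B5 = {0, 1, 2, 8}  B6 = {0, 2, 3, 8}
Tree: B1–B2, B1–B3, B3–B4, B4–B5, B5–B6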